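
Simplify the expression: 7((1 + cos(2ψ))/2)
7((1 + cos(2ψ))/2) = 7(cos²ψ) (using Power reduction)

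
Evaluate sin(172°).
sin(172°) = 0.1392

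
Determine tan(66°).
tan(66°) = 2.246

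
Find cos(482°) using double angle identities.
cos(482°) = 1 - 2sin²241° = -0.5299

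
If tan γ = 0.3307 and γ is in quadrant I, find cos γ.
cos γ = 0.9494 (using tan²γ + 1 = sec²γ)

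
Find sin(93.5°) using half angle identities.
sin(93.5°) = √((1 - cos 187°)/2) = 0.9981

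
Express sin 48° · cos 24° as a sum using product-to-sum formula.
sin 48° cos 24° = (1/2)[sin(48°+24°) + sin(48°-24°)]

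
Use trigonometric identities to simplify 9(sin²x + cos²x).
9(sin²x + cos²x) = 9 (using Pythagorean identity)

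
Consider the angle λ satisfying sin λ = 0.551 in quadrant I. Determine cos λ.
cos λ = √(1 - sin²λ) = 0.8345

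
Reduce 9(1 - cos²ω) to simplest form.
9(1 - cos²ω) = 9(sin²ω) (using Pythagorean identity)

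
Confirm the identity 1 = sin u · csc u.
RHS = sin u · (1/sin u) = 1 = LHS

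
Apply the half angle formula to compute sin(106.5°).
sin(106.5°) = √((1 - cos 213°)/2) = 0.9588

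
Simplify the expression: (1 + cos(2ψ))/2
(1 + cos(2ψ))/2 = cos²ψ (using Power reduction)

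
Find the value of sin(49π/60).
sin(49π/60) = 0.5446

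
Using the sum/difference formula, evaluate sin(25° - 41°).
sin(25° - 41°) = sin 25° cos 41° - cos 25° sin 41° = -0.2756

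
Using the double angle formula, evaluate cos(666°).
cos(666°) = cos²333° - sin²333° = 0.5878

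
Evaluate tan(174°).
tan(174°) = -0.1051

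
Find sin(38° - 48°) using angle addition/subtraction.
sin(38° - 48°) = sin 38° cos 48° - cos 38° sin 48° = -0.1736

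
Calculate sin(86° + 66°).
sin(86° + 66°) = sin 86° cos 66° + cos 86° sin 66° = 0.4695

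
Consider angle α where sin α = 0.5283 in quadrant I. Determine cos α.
cos α = √(1 - sin²α) = 0.8491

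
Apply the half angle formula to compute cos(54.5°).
cos(54.5°) = √((1 + cos 109°)/2) = 0.5807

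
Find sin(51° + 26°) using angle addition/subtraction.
sin(51° + 26°) = sin 51° cos 26° + cos 51° sin 26° = 0.9744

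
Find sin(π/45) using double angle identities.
sin(π/45) = 2 sin π/90 cos π/90 = 0.06976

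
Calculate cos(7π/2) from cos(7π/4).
cos(7π/2) = cos²7π/4 - sin²7π/4 = 0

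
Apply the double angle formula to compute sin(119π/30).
sin(119π/30) = 2 sin 119π/60 cos 119π/60 = -0.1045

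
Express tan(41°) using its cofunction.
tan(41°) = cot(90° - 41°) = cot(49°)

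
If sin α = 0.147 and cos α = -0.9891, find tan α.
tan α = sin α / cos α = -0.1486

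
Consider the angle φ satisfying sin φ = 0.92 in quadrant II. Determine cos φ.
cos φ = ±√(1 - sin²φ) = -0.3919 (negative in QII)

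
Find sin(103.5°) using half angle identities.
sin(103.5°) = √((1 - cos 207°)/2) = 0.9724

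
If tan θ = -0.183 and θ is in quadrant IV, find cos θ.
cos θ = 0.9837 (using tan²θ + 1 = sec²θ)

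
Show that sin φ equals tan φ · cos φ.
RHS = (sin φ/cos φ) · cos φ = sin φ = LHS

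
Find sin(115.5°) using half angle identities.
sin(115.5°) = √((1 - cos 231°)/2) = 0.9026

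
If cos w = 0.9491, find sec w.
sec w = 1/cos w = 1.054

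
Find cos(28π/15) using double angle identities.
cos(28π/15) = cos²14π/15 - sin²14π/15 = 0.9135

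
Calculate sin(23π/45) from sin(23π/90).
sin(23π/45) = 2 sin 23π/90 cos 23π/90 = 0.9994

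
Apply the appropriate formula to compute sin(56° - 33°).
sin(56° - 33°) = sin 56° cos 33° - cos 56° sin 33° = 0.3907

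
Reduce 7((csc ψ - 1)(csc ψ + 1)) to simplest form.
7((csc ψ - 1)(csc ψ + 1)) = 7(cot²ψ) (using Diff. of squares)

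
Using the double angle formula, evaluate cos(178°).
cos(178°) = cos²89° - sin²89° = -0.9994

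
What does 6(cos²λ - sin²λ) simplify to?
6(cos²λ - sin²λ) = 6(cos(2λ)) (using Double angle)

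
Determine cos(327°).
cos(327°) = 0.8387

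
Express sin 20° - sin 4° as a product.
sin 20° - sin 4° = 2 cos(12°) sin(8°)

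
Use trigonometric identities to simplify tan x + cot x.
tan x + cot x = sec x csc x (using Quotient identities)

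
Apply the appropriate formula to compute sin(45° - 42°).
sin(45° - 42°) = sin 45° cos 42° - cos 45° sin 42° = 0.05234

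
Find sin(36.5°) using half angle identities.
sin(36.5°) = √((1 - cos 73°)/2) = 0.5948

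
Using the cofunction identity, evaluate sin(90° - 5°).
sin(90° - 5°) = cos(5°) = 0.9962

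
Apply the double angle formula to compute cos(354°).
cos(354°) = cos²177° - sin²177° = 0.9945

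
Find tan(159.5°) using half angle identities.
tan(159.5°) = sin 319° / (1 + cos 319°) = -0.3739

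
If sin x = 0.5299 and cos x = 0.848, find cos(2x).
cos(2x) = cos²x - sin²x = 0.4383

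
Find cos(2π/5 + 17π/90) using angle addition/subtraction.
cos(2π/5 + 17π/90) = cos 2π/5 cos 17π/90 - sin 2π/5 sin 17π/90 = -0.2756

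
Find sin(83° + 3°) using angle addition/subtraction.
sin(83° + 3°) = sin 83° cos 3° + cos 83° sin 3° = 0.9976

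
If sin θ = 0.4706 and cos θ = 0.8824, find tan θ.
tan θ = sin θ / cos θ = 0.5333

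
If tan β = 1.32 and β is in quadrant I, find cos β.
cos β = 0.6039 (using tan²β + 1 = sec²β)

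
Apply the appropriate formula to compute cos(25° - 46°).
cos(25° - 46°) = cos 25° cos 46° + sin 25° sin 46° = 0.9336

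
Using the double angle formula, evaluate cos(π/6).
cos(π/6) = cos²π/12 - sin²π/12 = √3/2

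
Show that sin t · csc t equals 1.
LHS = sin t · (1/sin t) = 1 = RHS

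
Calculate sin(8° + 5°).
sin(8° + 5°) = sin 8° cos 5° + cos 8° sin 5° = 0.225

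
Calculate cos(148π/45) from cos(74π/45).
cos(148π/45) = cos²74π/45 - sin²74π/45 = -0.6157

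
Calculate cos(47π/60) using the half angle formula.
cos(47π/60) = -√((1 + cos 47π/30)/2) = -0.7771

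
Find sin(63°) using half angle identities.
sin(63°) = √((1 - cos 126°)/2) = 0.891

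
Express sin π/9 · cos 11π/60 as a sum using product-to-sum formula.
sin π/9 cos 11π/60 = (1/2)[sin(π/9+11π/60) + sin(π/9-11π/60)]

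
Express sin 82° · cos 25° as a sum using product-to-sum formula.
sin 82° cos 25° = (1/2)[sin(82°+25°) + sin(82°-25°)]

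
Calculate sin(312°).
sin(312°) = -0.7431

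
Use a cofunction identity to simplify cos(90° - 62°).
cos(90° - 62°) = sin(62°)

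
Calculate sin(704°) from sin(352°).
sin(704°) = 2 sin 352° cos 352° = -0.2756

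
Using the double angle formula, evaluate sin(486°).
sin(486°) = 2 sin 243° cos 243° = 0.809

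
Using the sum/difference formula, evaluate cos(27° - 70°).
cos(27° - 70°) = cos 27° cos 70° + sin 27° sin 70° = 0.7314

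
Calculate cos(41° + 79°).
cos(41° + 79°) = cos 41° cos 79° - sin 41° sin 79° = -1/2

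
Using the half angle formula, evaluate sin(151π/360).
sin(151π/360) = √((1 - cos 151π/180)/2) = 0.9681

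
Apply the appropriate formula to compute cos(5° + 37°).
cos(5° + 37°) = cos 5° cos 37° - sin 5° sin 37° = 0.7431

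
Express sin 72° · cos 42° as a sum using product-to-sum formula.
sin 72° cos 42° = (1/2)[sin(72°+42°) + sin(72°-42°)]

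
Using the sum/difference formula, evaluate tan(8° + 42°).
tan(8° + 42°) = (tan 8° + tan 42°)/(1 - tan 8° tan 42°) = 1.192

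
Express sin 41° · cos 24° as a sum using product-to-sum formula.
sin 41° cos 24° = (1/2)[sin(41°+24°) + sin(41°-24°)]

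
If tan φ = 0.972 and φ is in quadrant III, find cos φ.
cos φ = -0.7171 (using tan²φ + 1 = sec²φ)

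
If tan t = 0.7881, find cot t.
cot t = 1/tan t = 1.269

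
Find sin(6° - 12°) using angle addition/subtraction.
sin(6° - 12°) = sin 6° cos 12° - cos 6° sin 12° = -0.1045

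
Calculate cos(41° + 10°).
cos(41° + 10°) = cos 41° cos 10° - sin 41° sin 10° = 0.6293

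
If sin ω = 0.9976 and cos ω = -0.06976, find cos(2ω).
cos(2ω) = cos²ω - sin²ω = -0.9903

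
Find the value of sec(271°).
sec(271°) = 57.3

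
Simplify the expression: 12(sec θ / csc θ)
12(sec θ / csc θ) = 12(tan θ) (using Reciprocal identities)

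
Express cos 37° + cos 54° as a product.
cos 37° + cos 54° = 2 cos(45.5°) cos(-8.5°)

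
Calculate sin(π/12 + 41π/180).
sin(π/12 + 41π/180) = sin π/12 cos 41π/180 + cos π/12 sin 41π/180 = 0.829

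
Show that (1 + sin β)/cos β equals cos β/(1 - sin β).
LHS = (1 + sin β)(1 - sin β) / (cos β(1 - sin β)) = (1 - sin²β) / (cos β(1 - sin β)) = cos²β / (cos β(1 - sin β)) = cos β/(1 - sin β) = RHS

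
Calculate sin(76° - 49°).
sin(76° - 49°) = sin 76° cos 49° - cos 76° sin 49° = 0.454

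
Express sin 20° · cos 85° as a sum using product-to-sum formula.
sin 20° cos 85° = (1/2)[sin(20°+85°) + sin(20°-85°)]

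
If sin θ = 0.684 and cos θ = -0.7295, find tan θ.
tan θ = sin θ / cos θ = -0.9376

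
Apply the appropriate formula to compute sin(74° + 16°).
sin(74° + 16°) = sin 74° cos 16° + cos 74° sin 16° = 1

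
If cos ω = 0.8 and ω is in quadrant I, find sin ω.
sin ω = 0.6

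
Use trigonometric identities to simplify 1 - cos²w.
1 - cos²w = sin²w (using Pythagorean identity)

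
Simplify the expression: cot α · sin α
cot α · sin α = cos α (using Quotient identity)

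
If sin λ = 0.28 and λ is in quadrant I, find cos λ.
cos λ = 0.96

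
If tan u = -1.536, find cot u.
cot u = 1/tan u = -0.651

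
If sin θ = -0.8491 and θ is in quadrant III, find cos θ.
cos θ = -0.5282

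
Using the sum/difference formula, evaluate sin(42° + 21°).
sin(42° + 21°) = sin 42° cos 21° + cos 42° sin 21° = 0.891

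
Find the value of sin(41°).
sin(41°) = 0.6561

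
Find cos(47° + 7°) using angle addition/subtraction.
cos(47° + 7°) = cos 47° cos 7° - sin 47° sin 7° = 0.5878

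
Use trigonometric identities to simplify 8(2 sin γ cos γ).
8(2 sin γ cos γ) = 8(sin(2γ)) (using Double angle)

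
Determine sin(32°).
sin(32°) = 0.5299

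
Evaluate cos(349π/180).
cos(349π/180) = 0.9816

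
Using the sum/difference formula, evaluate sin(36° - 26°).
sin(36° - 26°) = sin 36° cos 26° - cos 36° sin 26° = 0.1736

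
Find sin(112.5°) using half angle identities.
sin(112.5°) = √((1 - cos 225°)/2) = √(2+√2)/2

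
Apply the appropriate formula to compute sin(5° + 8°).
sin(5° + 8°) = sin 5° cos 8° + cos 5° sin 8° = 0.225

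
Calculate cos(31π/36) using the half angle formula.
cos(31π/36) = -√((1 + cos 31π/18)/2) = -0.9063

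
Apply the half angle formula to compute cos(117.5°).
cos(117.5°) = -√((1 + cos 235°)/2) = -0.4617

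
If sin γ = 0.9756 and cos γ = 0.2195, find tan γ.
tan γ = sin γ / cos γ = 4.445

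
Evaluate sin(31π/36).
sin(31π/36) = 0.4226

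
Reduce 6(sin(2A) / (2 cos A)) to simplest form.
6(sin(2A) / (2 cos A)) = 6(sin A) (using Double angle)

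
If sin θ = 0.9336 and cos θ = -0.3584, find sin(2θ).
sin(2θ) = 2 sin θ cos θ = -0.6692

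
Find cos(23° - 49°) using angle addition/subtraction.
cos(23° - 49°) = cos 23° cos 49° + sin 23° sin 49° = 0.8988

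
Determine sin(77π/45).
sin(77π/45) = -0.788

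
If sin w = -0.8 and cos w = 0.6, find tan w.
tan w = sin w / cos w = -1.333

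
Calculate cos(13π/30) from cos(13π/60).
cos(13π/30) = cos²13π/60 - sin²13π/60 = 0.2079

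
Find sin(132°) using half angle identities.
sin(132°) = √((1 - cos 264°)/2) = 0.7431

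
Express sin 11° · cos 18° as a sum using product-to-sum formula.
sin 11° cos 18° = (1/2)[sin(11°+18°) + sin(11°-18°)]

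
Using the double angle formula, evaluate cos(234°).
cos(234°) = cos²117° - sin²117° = -0.5878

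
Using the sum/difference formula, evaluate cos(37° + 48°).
cos(37° + 48°) = cos 37° cos 48° - sin 37° sin 48° = 0.08716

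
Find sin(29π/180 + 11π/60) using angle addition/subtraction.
sin(29π/180 + 11π/60) = sin 29π/180 cos 11π/60 + cos 29π/180 sin 11π/60 = 0.8829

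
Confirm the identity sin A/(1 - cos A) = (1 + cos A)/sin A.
LHS = sin A(1 + cos A) / ((1 - cos A)(1 + cos A)) = sin A(1 + cos A) / (1 - cos²A) = sin A(1 + cos A) / sin²A = (1 + cos A)/sin A = RHS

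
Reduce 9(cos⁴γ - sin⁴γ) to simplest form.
9(cos⁴γ - sin⁴γ) = 9(cos(2γ)) (using Factoring + double angle)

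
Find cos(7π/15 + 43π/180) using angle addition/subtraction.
cos(7π/15 + 43π/180) = cos 7π/15 cos 43π/180 - sin 7π/15 sin 43π/180 = -0.6018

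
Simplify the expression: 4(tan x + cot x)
4(tan x + cot x) = 4(sec x csc x) (using Quotient identities)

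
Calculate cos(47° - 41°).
cos(47° - 41°) = cos 47° cos 41° + sin 47° sin 41° = 0.9945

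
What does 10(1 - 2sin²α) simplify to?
10(1 - 2sin²α) = 10(cos(2α)) (using Double angle)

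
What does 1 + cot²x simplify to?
1 + cot²x = csc²x (using Pythagorean identity)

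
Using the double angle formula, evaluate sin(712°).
sin(712°) = 2 sin 356° cos 356° = -0.1392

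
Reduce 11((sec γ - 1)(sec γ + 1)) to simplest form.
11((sec γ - 1)(sec γ + 1)) = 11(tan²γ) (using Diff. of squares)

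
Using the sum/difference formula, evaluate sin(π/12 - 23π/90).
sin(π/12 - 23π/90) = sin π/12 cos 23π/90 - cos π/12 sin 23π/90 = -0.515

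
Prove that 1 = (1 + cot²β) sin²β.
RHS = csc²β · sin²β = (1/sin²β) · sin²β = 1 = LHS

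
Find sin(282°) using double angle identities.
sin(282°) = 2 sin 141° cos 141° = -0.9781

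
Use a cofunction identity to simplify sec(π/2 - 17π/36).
sec(π/2 - 17π/36) = csc(17π/36)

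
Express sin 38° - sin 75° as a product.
sin 38° - sin 75° = 2 cos(56.5°) sin(-18.5°)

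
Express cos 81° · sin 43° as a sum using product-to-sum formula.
cos 81° sin 43° = (1/2)[sin(81°+43°) - sin(81°-43°)]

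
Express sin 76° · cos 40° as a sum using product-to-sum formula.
sin 76° cos 40° = (1/2)[sin(76°+40°) + sin(76°-40°)]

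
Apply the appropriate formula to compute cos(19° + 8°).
cos(19° + 8°) = cos 19° cos 8° - sin 19° sin 8° = 0.891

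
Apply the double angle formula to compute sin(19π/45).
sin(19π/45) = 2 sin 19π/90 cos 19π/90 = 0.9703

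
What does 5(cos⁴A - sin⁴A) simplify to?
5(cos⁴A - sin⁴A) = 5(cos(2A)) (using Factoring + double angle)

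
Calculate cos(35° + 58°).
cos(35° + 58°) = cos 35° cos 58° - sin 35° sin 58° = -0.05234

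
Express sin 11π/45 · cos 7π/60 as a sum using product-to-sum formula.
sin 11π/45 cos 7π/60 = (1/2)[sin(11π/45+7π/60) + sin(11π/45-7π/60)]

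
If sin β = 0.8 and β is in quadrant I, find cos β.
cos β = 0.6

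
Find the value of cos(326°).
cos(326°) = 0.829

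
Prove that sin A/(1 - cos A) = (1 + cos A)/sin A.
LHS = sin A(1 + cos A) / ((1 - cos A)(1 + cos A)) = sin A(1 + cos A) / (1 - cos²A) = sin A(1 + cos A) / sin²A = (1 + cos A)/sin A = RHS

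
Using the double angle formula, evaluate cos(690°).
cos(690°) = cos²345° - sin²345° = √3/2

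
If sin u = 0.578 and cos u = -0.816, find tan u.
tan u = sin u / cos u = -0.7083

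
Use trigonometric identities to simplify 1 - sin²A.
1 - sin²A = cos²A (using Pythagorean identity)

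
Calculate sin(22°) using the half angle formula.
sin(22°) = √((1 - cos 44°)/2) = 0.3746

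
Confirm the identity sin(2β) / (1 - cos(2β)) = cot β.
LHS = 2 sin β cos β / (2sin²β) = cos β/sin β = cot β = RHS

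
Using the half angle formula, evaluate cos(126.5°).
cos(126.5°) = -√((1 + cos 253°)/2) = -0.5948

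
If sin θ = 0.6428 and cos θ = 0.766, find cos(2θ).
cos(2θ) = cos²θ - sin²θ = 0.1736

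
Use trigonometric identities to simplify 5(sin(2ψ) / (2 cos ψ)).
5(sin(2ψ) / (2 cos ψ)) = 5(sin ψ) (using Double angle)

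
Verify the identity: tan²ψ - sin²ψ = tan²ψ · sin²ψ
LHS = sin²ψ/cos²ψ - sin²ψ = sin²ψ(1/cos²ψ - 1) = sin²ψ · (1 - cos²ψ)/cos²ψ = sin²ψ · sin²ψ/cos²ψ = sin²ψ · tan²ψ = RHS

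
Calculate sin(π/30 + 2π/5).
sin(π/30 + 2π/5) = sin π/30 cos 2π/5 + cos π/30 sin 2π/5 = 0.9781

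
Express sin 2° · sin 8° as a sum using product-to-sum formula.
sin 2° sin 8° = (1/2)[cos(2°-8°) - cos(2°+8°)]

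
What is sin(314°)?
sin(314°) = -0.7193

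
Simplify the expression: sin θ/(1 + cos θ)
sin θ/(1 + cos θ) = tan(θ/2) (using Half angle)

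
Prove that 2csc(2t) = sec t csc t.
LHS = 2/sin(2t) = 2/(2 sin t cos t) = 1/(sin t cos t) = (1/cos t)(1/sin t) = sec t csc t = RHS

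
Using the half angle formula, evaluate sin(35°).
sin(35°) = √((1 - cos 70°)/2) = 0.5736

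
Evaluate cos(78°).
cos(78°) = 0.2079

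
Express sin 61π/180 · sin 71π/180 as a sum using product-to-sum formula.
sin 61π/180 sin 71π/180 = (1/2)[cos(61π/180-71π/180) - cos(61π/180+71π/180)]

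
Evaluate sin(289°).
sin(289°) = -0.9455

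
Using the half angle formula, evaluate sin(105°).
sin(105°) = √((1 - cos 210°)/2) = (√6+√2)/4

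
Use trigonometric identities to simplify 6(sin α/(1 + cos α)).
6(sin α/(1 + cos α)) = 6(tan(α/2)) (using Half angle)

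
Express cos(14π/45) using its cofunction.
cos(14π/45) = sin(π/2 - 14π/45) = sin(17π/90)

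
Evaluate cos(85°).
cos(85°) = 0.08716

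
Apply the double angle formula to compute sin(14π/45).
sin(14π/45) = 2 sin 7π/45 cos 7π/45 = 0.829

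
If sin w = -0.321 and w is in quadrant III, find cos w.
cos w = -0.9471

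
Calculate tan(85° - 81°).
tan(85° - 81°) = (tan 85° - tan 81°)/(1 + tan 85° tan 81°) = 0.06993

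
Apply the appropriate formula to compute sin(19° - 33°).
sin(19° - 33°) = sin 19° cos 33° - cos 19° sin 33° = -0.2419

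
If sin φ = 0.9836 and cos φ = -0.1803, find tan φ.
tan φ = sin φ / cos φ = -5.455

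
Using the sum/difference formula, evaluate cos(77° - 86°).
cos(77° - 86°) = cos 77° cos 86° + sin 77° sin 86° = 0.9877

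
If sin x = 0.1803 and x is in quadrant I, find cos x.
cos x = 0.9836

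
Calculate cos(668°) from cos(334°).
cos(668°) = cos²334° - sin²334° = 0.6157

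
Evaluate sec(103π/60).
sec(103π/60) = 1.589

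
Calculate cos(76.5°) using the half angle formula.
cos(76.5°) = √((1 + cos 153°)/2) = 0.2334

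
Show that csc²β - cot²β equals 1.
LHS = 1/sin²β - cos²β/sin²β = (1 - cos²β)/sin²β = sin²β/sin²β = 1 = RHS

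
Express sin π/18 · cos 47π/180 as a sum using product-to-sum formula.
sin π/18 cos 47π/180 = (1/2)[sin(π/18+47π/180) + sin(π/18-47π/180)]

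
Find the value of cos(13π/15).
cos(13π/15) = -0.9135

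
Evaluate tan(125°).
tan(125°) = -1.428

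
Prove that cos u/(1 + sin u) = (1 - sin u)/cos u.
RHS = (1 - sin u)(1 + sin u) / (cos u(1 + sin u)) = (1 - sin²u) / (cos u(1 + sin u)) = cos²u / (cos u(1 + sin u)) = cos u/(1 + sin u) = LHS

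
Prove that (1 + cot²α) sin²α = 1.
LHS = csc²α · sin²α = (1/sin²α) · sin²α = 1 = RHS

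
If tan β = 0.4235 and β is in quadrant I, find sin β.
sin β = 0.39 (using tan²β + 1 = sec²β)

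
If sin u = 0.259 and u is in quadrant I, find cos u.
cos u = 0.9659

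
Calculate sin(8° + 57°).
sin(8° + 57°) = sin 8° cos 57° + cos 8° sin 57° = 0.9063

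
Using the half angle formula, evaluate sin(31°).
sin(31°) = √((1 - cos 62°)/2) = 0.515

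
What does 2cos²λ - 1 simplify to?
2cos²λ - 1 = cos(2λ) (using Double angle)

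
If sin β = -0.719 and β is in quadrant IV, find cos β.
cos β = 0.695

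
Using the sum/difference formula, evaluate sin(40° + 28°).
sin(40° + 28°) = sin 40° cos 28° + cos 40° sin 28° = 0.9272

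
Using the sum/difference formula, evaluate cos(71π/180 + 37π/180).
cos(71π/180 + 37π/180) = cos 71π/180 cos 37π/180 - sin 71π/180 sin 37π/180 = -0.309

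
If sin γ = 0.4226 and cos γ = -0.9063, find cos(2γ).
cos(2γ) = cos²γ - sin²γ = 0.6428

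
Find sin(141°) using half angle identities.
sin(141°) = √((1 - cos 282°)/2) = 0.6293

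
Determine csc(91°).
csc(91°) = 1.0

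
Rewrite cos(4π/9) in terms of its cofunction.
cos(4π/9) = sin(π/2 - 4π/9) = sin(π/18)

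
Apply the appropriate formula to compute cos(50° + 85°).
cos(50° + 85°) = cos 50° cos 85° - sin 50° sin 85° = -√2/2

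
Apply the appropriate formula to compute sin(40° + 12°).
sin(40° + 12°) = sin 40° cos 12° + cos 40° sin 12° = 0.788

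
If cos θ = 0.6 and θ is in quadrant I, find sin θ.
sin θ = 0.8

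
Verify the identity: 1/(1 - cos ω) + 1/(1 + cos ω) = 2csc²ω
LHS = [(1 + cos ω) + (1 - cos ω)] / [(1 - cos ω)(1 + cos ω)] = 2/(1 - cos²ω) = 2/sin²ω = 2csc²ω = RHS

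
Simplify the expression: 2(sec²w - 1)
2(sec²w - 1) = 2(tan²w) (using Pythagorean identity)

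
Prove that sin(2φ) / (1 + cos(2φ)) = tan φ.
LHS = 2 sin φ cos φ / (2cos²φ) = sin φ/cos φ = tan φ = RHS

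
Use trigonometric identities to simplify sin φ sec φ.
sin φ sec φ = tan φ (using Reciprocal + quotient)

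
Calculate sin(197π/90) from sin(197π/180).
sin(197π/90) = 2 sin 197π/180 cos 197π/180 = 0.5592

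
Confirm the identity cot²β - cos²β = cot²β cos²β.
LHS = cos²β/sin²β - cos²β = cos²β(1/sin²β - 1) = cos²β · (1 - sin²β)/sin²β = cos²β · cos²β/sin²β = cos²β · cot²β = RHS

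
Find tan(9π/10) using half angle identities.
tan(9π/10) = sin 9π/5 / (1 + cos 9π/5) = -0.3249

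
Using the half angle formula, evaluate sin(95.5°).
sin(95.5°) = √((1 - cos 191°)/2) = 0.9954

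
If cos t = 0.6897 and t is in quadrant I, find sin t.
sin t = 0.7241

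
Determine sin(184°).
sin(184°) = -0.06976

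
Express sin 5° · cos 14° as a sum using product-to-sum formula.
sin 5° cos 14° = (1/2)[sin(5°+14°) + sin(5°-14°)]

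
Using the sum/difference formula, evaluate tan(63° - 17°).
tan(63° - 17°) = (tan 63° - tan 17°)/(1 + tan 63° tan 17°) = 1.036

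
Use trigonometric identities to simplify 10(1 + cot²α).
10(1 + cot²α) = 10(csc²α) (using Pythagorean identity)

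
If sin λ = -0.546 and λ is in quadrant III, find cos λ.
cos λ = -0.8378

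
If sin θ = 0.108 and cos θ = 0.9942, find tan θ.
tan θ = sin θ / cos θ = 0.1086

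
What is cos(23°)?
cos(23°) = 0.9205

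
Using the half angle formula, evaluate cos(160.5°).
cos(160.5°) = -√((1 + cos 321°)/2) = -0.9426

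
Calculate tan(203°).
tan(203°) = 0.4245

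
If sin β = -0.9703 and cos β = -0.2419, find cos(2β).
cos(2β) = cos²β - sin²β = -0.883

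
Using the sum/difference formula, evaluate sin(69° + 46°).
sin(69° + 46°) = sin 69° cos 46° + cos 69° sin 46° = 0.9063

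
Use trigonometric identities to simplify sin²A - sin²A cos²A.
sin²A - sin²A cos²A = sin⁴A (using Factoring)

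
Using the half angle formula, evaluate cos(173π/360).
cos(173π/360) = √((1 + cos 173π/180)/2) = 0.06105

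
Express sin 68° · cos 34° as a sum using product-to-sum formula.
sin 68° cos 34° = (1/2)[sin(68°+34°) + sin(68°-34°)]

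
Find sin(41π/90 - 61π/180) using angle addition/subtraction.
sin(41π/90 - 61π/180) = sin 41π/90 cos 61π/180 - cos 41π/90 sin 61π/180 = 0.3584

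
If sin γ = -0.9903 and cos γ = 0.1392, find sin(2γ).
sin(2γ) = 2 sin γ cos γ = -0.2757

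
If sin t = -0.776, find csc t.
csc t = 1/sin t = -1.289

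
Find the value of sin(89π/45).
sin(89π/45) = -0.06976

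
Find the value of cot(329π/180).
cot(329π/180) = -1.664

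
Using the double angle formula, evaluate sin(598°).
sin(598°) = 2 sin 299° cos 299° = -0.848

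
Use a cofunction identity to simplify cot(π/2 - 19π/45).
cot(π/2 - 19π/45) = tan(19π/45)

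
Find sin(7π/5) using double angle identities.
sin(7π/5) = 2 sin 7π/10 cos 7π/10 = -0.9511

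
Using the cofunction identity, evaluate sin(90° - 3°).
sin(90° - 3°) = cos(3°) = 0.9986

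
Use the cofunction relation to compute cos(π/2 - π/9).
cos(π/2 - π/9) = sin(π/9) = 0.342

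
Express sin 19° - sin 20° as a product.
sin 19° - sin 20° = 2 cos(19.5°) sin(-0.5°)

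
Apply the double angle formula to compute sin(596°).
sin(596°) = 2 sin 298° cos 298° = -0.829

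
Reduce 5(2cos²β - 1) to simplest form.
5(2cos²β - 1) = 5(cos(2β)) (using Double angle)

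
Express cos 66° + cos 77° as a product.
cos 66° + cos 77° = 2 cos(71.5°) cos(-5.5°)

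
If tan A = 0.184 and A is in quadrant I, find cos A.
cos A = 0.9835 (using tan²A + 1 = sec²A)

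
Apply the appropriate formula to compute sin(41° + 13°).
sin(41° + 13°) = sin 41° cos 13° + cos 41° sin 13° = 0.809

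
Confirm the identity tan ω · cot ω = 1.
LHS = (sin ω/cos ω) · (cos ω/sin ω) = 1 = RHS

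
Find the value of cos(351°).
cos(351°) = 0.9877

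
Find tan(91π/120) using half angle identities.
tan(91π/120) = sin 91π/60 / (1 + cos 91π/60) = -0.949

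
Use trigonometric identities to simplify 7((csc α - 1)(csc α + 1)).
7((csc α - 1)(csc α + 1)) = 7(cot²α) (using Diff. of squares)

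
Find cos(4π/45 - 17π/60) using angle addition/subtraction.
cos(4π/45 - 17π/60) = cos 4π/45 cos 17π/60 + sin 4π/45 sin 17π/60 = 0.8192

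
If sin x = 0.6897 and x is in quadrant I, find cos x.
cos x = 0.7241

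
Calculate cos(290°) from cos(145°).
cos(290°) = cos²145° - sin²145° = 0.342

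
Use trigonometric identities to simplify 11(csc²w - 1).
11(csc²w - 1) = 11(cot²w) (using Pythagorean identity)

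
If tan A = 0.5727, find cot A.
cot A = 1/tan A = 1.746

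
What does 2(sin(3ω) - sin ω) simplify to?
2(sin(3ω) - sin ω) = 2(2 cos(2ω) sin ω) (using Sum-to-product)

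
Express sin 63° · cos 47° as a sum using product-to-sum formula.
sin 63° cos 47° = (1/2)[sin(63°+47°) + sin(63°-47°)]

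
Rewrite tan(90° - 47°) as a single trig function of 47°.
tan(90° - 47°) = cot(47°)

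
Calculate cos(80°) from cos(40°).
cos(80°) = 1 - 2sin²40° = 0.1736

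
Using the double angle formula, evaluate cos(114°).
cos(114°) = cos²57° - sin²57° = -0.4067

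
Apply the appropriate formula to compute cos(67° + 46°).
cos(67° + 46°) = cos 67° cos 46° - sin 67° sin 46° = -0.3907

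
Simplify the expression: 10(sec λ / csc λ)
10(sec λ / csc λ) = 10(tan λ) (using Reciprocal identities)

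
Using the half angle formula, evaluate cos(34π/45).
cos(34π/45) = -√((1 + cos 68π/45)/2) = -0.7193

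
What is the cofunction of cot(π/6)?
cot(π/6) = tan(π/2 - π/6) = tan(π/3)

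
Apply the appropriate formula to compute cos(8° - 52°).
cos(8° - 52°) = cos 8° cos 52° + sin 8° sin 52° = 0.7193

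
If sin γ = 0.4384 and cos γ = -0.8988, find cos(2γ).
cos(2γ) = cos²γ - sin²γ = 0.6156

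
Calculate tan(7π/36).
tan(7π/36) = 0.7002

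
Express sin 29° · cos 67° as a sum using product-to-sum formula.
sin 29° cos 67° = (1/2)[sin(29°+67°) + sin(29°-67°)]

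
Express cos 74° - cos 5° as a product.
cos 74° - cos 5° = -2 sin(39.5°) sin(34.5°)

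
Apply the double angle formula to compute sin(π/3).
sin(π/3) = 2 sin π/6 cos π/6 = √3/2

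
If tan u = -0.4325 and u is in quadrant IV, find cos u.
cos u = 0.9178 (using tan²u + 1 = sec²u)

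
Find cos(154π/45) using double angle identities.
cos(154π/45) = cos²77π/45 - sin²77π/45 = -0.2419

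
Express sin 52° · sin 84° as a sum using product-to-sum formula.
sin 52° sin 84° = (1/2)[cos(52°-84°) - cos(52°+84°)]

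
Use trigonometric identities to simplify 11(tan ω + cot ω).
11(tan ω + cot ω) = 11(sec ω csc ω) (using Quotient identities)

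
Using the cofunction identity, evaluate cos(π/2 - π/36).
cos(π/2 - π/36) = sin(π/36) = 0.08716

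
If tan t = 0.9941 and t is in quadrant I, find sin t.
sin t = 0.705 (using tan²t + 1 = sec²t)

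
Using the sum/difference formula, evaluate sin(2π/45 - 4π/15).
sin(2π/45 - 4π/15) = sin 2π/45 cos 4π/15 - cos 2π/45 sin 4π/15 = -0.6428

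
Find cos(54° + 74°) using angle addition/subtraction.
cos(54° + 74°) = cos 54° cos 74° - sin 54° sin 74° = -0.6157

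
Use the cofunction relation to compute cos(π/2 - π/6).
cos(π/2 - π/6) = sin(π/6) = 1/2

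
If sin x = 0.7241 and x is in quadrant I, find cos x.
cos x = 0.6897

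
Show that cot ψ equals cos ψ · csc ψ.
RHS = cos ψ · (1/sin ψ) = cos ψ/sin ψ = cot ψ = LHS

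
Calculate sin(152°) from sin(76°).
sin(152°) = 2 sin 76° cos 76° = 0.4695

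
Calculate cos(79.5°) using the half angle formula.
cos(79.5°) = √((1 + cos 159°)/2) = 0.1822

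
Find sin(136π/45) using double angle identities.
sin(136π/45) = 2 sin 68π/45 cos 68π/45 = -0.06976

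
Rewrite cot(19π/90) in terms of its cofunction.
cot(19π/90) = tan(π/2 - 19π/90) = tan(13π/45)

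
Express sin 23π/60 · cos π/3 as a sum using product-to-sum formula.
sin 23π/60 cos π/3 = (1/2)[sin(23π/60+π/3) + sin(23π/60-π/3)]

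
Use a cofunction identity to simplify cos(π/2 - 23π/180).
cos(π/2 - 23π/180) = sin(23π/180)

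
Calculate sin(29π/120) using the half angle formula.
sin(29π/120) = √((1 - cos 29π/60)/2) = 0.6884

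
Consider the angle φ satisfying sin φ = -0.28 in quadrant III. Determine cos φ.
cos φ = ±√(1 - sin²φ) = -0.96 (negative in QIII)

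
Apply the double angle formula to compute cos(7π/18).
cos(7π/18) = cos²7π/36 - sin²7π/36 = 0.342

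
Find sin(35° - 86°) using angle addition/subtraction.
sin(35° - 86°) = sin 35° cos 86° - cos 35° sin 86° = -0.7771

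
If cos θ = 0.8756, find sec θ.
sec θ = 1/cos θ = 1.142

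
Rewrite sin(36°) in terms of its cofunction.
sin(36°) = cos(90° - 36°) = cos(54°)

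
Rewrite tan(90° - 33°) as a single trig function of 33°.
tan(90° - 33°) = cot(33°)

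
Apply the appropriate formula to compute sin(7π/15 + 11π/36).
sin(7π/15 + 11π/36) = sin 7π/15 cos 11π/36 + cos 7π/15 sin 11π/36 = 0.6561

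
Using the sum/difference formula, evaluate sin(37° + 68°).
sin(37° + 68°) = sin 37° cos 68° + cos 37° sin 68° = (√6+√2)/4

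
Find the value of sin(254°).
sin(254°) = -0.9613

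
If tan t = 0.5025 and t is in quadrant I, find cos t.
cos t = 0.8935 (using tan²t + 1 = sec²t)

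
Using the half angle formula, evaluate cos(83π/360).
cos(83π/360) = √((1 + cos 83π/180)/2) = 0.749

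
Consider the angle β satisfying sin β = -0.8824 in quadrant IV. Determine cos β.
cos β = √(1 - sin²β) = 0.4705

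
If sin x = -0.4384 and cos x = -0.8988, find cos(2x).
cos(2x) = cos²x - sin²x = 0.6156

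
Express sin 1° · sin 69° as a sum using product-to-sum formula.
sin 1° sin 69° = (1/2)[cos(1°-69°) - cos(1°+69°)]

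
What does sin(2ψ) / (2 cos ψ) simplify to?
sin(2ψ) / (2 cos ψ) = sin ψ (using Double angle)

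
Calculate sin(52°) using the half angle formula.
sin(52°) = √((1 - cos 104°)/2) = 0.788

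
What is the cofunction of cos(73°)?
cos(73°) = sin(90° - 73°) = sin(17°)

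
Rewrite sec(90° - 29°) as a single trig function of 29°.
sec(90° - 29°) = csc(29°)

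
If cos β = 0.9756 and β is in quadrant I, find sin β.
sin β = 0.2196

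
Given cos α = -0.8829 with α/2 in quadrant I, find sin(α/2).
sin(α/2) = ±√((1 - cos α)/2); positive since α/2 ∈ QI, so sin(α/2) = 0.9703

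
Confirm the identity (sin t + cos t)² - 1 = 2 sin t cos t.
LHS = sin²t + 2 sin t cos t + cos²t - 1 = (sin²t + cos²t) + 2 sin t cos t - 1 = 1 + 2 sin t cos t - 1 = 2 sin t cos t = RHS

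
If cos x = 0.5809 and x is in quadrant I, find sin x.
sin x = 0.814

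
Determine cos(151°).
cos(151°) = -0.8746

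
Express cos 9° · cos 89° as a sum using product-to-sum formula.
cos 9° cos 89° = (1/2)[cos(9°-89°) + cos(9°+89°)]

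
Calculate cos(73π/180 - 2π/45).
cos(73π/180 - 2π/45) = cos 73π/180 cos 2π/45 + sin 73π/180 sin 2π/45 = 0.4226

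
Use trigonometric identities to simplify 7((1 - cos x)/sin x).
7((1 - cos x)/sin x) = 7(tan(x/2)) (using Half angle)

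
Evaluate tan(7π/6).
tan(7π/6) = √3/3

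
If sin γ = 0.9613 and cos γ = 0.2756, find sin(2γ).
sin(2γ) = 2 sin γ cos γ = 0.5299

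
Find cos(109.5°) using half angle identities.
cos(109.5°) = -√((1 + cos 219°)/2) = -0.3338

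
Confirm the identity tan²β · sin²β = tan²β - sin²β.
RHS = sin²β/cos²β - sin²β = sin²β(1/cos²β - 1) = sin²β · (1 - cos²β)/cos²β = sin²β · sin²β/cos²β = sin²β · tan²β = LHS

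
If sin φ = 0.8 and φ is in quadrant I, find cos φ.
cos φ = 0.6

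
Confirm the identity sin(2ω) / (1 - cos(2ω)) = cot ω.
LHS = 2 sin ω cos ω / (2sin²ω) = cos ω/sin ω = cot ω = RHS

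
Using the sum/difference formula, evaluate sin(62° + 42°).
sin(62° + 42°) = sin 62° cos 42° + cos 62° sin 42° = 0.9703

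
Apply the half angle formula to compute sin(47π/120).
sin(47π/120) = √((1 - cos 47π/60)/2) = 0.9426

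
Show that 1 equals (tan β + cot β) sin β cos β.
RHS = (sin β/cos β + cos β/sin β) sin β cos β = ((sin²β + cos²β)/(sin β cos β)) · sin β cos β = sin²β + cos²β = 1 = LHS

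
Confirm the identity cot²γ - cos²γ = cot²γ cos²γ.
LHS = cos²γ/sin²γ - cos²γ = cos²γ(1/sin²γ - 1) = cos²γ · (1 - sin²γ)/sin²γ = cos²γ · cos²γ/sin²γ = cos²γ · cot²γ = RHS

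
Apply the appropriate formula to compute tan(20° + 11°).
tan(20° + 11°) = (tan 20° + tan 11°)/(1 - tan 20° tan 11°) = 0.6009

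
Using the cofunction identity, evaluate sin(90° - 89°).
sin(90° - 89°) = cos(89°) = 0.01745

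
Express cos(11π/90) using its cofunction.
cos(11π/90) = sin(π/2 - 11π/90) = sin(17π/45)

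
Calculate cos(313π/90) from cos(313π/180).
cos(313π/90) = cos²313π/180 - sin²313π/180 = -0.06976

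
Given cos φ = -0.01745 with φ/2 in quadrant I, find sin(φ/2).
sin(φ/2) = ±√((1 - cos φ)/2); positive since φ/2 ∈ QI, so sin(φ/2) = 0.7132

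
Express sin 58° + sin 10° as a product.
sin 58° + sin 10° = 2 sin(34°) cos(24°)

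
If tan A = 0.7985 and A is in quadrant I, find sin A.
sin A = 0.624 (using tan²A + 1 = sec²A)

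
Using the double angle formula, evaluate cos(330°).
cos(330°) = cos²165° - sin²165° = √3/2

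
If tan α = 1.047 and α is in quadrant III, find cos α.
cos α = -0.6907 (using tan²α + 1 = sec²α)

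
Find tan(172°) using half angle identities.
tan(172°) = sin 344° / (1 + cos 344°) = -0.1405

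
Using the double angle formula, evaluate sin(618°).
sin(618°) = 2 sin 309° cos 309° = -0.9781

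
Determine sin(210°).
sin(210°) = -1/2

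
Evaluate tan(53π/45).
tan(53π/45) = 0.6249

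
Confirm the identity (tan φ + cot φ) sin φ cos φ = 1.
LHS = (sin φ/cos φ + cos φ/sin φ) sin φ cos φ = ((sin²φ + cos²φ)/(sin φ cos φ)) · sin φ cos φ = sin²φ + cos²φ = 1 = RHS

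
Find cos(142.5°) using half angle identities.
cos(142.5°) = -√((1 + cos 285°)/2) = -0.7934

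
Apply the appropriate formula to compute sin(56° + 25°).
sin(56° + 25°) = sin 56° cos 25° + cos 56° sin 25° = 0.9877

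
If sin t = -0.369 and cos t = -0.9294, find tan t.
tan t = sin t / cos t = 0.397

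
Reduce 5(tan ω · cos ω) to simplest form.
5(tan ω · cos ω) = 5(sin ω) (using Quotient identity)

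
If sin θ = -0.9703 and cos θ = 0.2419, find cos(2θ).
cos(2θ) = cos²θ - sin²θ = -0.883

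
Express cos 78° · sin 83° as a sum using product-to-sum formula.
cos 78° sin 83° = (1/2)[sin(78°+83°) - sin(78°-83°)]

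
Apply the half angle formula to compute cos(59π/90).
cos(59π/90) = -√((1 + cos 59π/45)/2) = -0.4695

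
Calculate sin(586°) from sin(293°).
sin(586°) = 2 sin 293° cos 293° = -0.7193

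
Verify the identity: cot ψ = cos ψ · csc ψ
RHS = cos ψ · (1/sin ψ) = cos ψ/sin ψ = cot ψ = LHS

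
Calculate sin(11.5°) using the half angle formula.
sin(11.5°) = √((1 - cos 23°)/2) = 0.1994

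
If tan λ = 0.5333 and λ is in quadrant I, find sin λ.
sin λ = 0.4706 (using tan²λ + 1 = sec²λ)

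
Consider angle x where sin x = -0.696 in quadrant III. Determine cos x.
cos x = ±√(1 - sin²x) = -0.718 (negative in QIII)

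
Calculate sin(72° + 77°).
sin(72° + 77°) = sin 72° cos 77° + cos 72° sin 77° = 0.515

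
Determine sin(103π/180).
sin(103π/180) = 0.9744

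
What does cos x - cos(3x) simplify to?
cos x - cos(3x) = 2 sin(2x) sin x (using Sum-to-product)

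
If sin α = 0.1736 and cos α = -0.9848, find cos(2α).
cos(2α) = cos²α - sin²α = 0.9397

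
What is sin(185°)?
sin(185°) = -0.08716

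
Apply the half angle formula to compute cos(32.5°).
cos(32.5°) = √((1 + cos 65°)/2) = 0.8434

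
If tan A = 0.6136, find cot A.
cot A = 1/tan A = 1.63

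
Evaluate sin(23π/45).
sin(23π/45) = 0.9994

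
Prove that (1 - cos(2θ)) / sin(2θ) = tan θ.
LHS = 2sin²θ / (2 sin θ cos θ) = sin θ/cos θ = tan θ = RHS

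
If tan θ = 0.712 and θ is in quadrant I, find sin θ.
sin θ = 0.58 (using tan²θ + 1 = sec²θ)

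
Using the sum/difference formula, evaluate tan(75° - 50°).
tan(75° - 50°) = (tan 75° - tan 50°)/(1 + tan 75° tan 50°) = 0.4663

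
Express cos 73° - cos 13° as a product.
cos 73° - cos 13° = -2 sin(43°) sin(30°)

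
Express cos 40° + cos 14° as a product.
cos 40° + cos 14° = 2 cos(27°) cos(13°)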